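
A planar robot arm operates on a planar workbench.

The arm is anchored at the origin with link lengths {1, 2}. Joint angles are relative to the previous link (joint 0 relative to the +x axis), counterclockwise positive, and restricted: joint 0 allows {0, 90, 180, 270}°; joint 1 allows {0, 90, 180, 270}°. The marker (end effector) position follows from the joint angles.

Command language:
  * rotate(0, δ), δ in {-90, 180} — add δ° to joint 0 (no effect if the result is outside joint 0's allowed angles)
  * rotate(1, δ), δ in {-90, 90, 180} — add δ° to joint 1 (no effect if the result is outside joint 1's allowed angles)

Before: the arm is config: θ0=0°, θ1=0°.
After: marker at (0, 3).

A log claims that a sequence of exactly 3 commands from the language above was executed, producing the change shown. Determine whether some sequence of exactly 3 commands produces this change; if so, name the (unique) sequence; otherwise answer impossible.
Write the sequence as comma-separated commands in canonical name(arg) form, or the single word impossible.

rotate(0, -90), rotate(0, -90), rotate(0, -90)

from: config: θ0=0°, θ1=0°
step 1 (rotate(0, -90)): config: θ0=270°, θ1=0°
step 2 (rotate(0, -90)): config: θ0=180°, θ1=0°
step 3 (rotate(0, -90)): config: θ0=90°, θ1=0°
uniquely the one of 125 3-step routes that fits.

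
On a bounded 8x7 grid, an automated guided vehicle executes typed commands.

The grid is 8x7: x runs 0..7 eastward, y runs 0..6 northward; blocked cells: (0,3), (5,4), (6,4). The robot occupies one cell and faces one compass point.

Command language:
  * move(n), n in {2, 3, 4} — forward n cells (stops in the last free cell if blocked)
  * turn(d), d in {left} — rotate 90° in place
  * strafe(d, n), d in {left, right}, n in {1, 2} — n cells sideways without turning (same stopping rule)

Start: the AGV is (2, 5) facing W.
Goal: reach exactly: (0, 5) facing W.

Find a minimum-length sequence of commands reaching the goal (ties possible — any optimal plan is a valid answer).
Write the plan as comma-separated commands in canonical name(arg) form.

move(3)

start: (2, 5) facing W
[1] after move(3): (0, 5) facing W
no 0-step plan works, so 1 is optimal.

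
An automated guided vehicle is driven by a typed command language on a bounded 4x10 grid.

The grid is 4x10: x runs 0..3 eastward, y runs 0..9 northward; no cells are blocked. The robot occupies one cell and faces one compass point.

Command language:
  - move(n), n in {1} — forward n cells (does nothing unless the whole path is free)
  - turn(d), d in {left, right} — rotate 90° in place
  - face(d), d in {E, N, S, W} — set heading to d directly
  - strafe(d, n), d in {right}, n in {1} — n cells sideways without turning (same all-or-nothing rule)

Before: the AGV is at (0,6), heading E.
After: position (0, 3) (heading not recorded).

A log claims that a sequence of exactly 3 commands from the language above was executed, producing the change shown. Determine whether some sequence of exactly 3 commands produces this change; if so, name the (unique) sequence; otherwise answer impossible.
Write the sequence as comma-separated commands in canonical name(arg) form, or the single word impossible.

t0: at (0,6), heading E
t=1 strafe(right, 1) ⇒ at (0,5), heading E
t=2 strafe(right, 1) ⇒ at (0,4), heading E
t=3 strafe(right, 1) ⇒ at (0,3), heading E
all 512 alternatives checked — unique.

strafe(right, 1), strafe(right, 1), strafe(right, 1)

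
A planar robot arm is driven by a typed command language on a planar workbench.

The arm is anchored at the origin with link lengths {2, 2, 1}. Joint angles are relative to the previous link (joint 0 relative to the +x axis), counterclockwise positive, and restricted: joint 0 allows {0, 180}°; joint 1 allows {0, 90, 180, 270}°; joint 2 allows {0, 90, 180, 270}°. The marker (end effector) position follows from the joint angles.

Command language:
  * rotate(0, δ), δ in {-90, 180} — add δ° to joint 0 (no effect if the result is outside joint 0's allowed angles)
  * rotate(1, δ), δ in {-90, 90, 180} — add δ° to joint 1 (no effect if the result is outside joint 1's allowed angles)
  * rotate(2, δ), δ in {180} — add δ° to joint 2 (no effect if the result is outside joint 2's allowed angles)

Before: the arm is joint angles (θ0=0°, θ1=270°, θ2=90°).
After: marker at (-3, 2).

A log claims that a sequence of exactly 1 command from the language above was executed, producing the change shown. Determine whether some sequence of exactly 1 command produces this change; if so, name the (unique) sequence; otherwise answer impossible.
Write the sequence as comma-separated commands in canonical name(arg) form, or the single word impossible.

start: joint angles (θ0=0°, θ1=270°, θ2=90°)
step 1 (rotate(0, 180)): joint angles (θ0=180°, θ1=270°, θ2=90°)
uniquely the one of 6 1-step routes that fits.

rotate(0, 180)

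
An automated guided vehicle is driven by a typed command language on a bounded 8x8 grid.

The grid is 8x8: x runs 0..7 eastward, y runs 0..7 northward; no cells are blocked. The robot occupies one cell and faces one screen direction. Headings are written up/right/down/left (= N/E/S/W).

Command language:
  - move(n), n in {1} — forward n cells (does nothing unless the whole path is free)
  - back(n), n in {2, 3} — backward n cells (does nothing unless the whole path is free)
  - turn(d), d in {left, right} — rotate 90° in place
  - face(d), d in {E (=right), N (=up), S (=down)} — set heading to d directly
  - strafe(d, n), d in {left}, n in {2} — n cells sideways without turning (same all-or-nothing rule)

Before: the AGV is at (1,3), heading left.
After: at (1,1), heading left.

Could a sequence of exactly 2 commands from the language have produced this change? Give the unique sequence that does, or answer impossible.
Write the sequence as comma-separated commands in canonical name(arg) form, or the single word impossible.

key: still facing W at the end — nothing in the sequence rotates
begin: at (1,3), heading left
step 1 (strafe(left, 2)): at (1,1), heading left
step 2 (strafe(left, 2)): at (1,1), heading left
all 81 alternatives checked — unique.

strafe(left, 2), strafe(left, 2)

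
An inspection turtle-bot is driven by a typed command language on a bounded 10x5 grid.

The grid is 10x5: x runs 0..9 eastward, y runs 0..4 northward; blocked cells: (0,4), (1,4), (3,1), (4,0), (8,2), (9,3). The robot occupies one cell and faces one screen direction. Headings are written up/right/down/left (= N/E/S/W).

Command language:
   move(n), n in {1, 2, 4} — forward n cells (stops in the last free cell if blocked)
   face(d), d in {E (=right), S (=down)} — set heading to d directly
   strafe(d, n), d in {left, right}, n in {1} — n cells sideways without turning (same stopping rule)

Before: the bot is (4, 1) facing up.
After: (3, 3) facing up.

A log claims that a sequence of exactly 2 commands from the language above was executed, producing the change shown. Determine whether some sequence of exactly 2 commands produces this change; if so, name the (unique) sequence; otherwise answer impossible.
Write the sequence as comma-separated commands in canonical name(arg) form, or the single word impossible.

key: heading stays N — no command in the sequence turns
start: (4, 1) facing up
step 1 (move(2)): (4, 3) facing up
step 2 (strafe(left, 1)): (3, 3) facing up
all 49 alternatives checked — unique.

move(2), strafe(left, 1)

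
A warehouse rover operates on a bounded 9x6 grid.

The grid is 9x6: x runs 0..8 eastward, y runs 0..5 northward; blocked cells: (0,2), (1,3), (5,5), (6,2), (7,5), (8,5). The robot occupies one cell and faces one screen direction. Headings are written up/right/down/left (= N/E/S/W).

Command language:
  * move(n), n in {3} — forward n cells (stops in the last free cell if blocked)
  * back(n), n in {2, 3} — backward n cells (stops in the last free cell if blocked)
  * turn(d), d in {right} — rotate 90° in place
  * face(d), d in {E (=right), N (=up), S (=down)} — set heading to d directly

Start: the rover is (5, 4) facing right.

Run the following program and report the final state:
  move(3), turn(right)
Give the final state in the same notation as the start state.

(8, 4) facing down

initial: (5, 4) facing right
t=1 move(3) ⇒ (8, 4) facing right
t=2 turn(right) ⇒ (8, 4) facing down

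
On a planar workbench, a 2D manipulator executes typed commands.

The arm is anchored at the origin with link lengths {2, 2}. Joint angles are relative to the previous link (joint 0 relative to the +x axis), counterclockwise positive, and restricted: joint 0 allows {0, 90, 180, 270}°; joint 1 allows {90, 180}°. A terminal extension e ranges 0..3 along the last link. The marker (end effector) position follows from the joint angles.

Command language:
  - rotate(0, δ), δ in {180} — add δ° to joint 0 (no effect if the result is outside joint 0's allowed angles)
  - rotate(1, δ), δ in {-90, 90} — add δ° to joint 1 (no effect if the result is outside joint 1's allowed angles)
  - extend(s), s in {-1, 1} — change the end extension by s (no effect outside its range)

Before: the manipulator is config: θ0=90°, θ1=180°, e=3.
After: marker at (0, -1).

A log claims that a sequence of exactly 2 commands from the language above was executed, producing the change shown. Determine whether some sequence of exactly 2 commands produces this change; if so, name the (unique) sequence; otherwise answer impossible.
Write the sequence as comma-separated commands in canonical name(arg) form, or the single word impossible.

start: config: θ0=90°, θ1=180°, e=3
1. extend(-1) → config: θ0=90°, θ1=180°, e=2
2. extend(-1) → config: θ0=90°, θ1=180°, e=1
no other 2-command option fits: unique.

extend(-1), extend(-1)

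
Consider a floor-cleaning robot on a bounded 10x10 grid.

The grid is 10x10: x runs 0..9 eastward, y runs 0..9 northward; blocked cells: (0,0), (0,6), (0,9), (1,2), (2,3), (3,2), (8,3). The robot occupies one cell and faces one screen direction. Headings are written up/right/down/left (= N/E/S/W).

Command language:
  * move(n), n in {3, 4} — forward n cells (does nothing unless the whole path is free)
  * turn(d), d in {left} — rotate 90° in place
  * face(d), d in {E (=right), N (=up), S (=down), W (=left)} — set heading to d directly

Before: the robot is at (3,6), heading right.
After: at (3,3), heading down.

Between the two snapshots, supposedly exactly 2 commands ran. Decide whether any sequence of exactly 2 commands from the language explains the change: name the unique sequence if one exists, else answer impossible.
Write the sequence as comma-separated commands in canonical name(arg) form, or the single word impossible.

face(S), move(3)

key: cell and facing (now S) both changed — the 2 commands mix motion and turning
start: at (3,6), heading right
t=1 face(S) ⇒ at (3,6), heading down
t=2 move(3) ⇒ at (3,3), heading down
no rival 2-sequence matches.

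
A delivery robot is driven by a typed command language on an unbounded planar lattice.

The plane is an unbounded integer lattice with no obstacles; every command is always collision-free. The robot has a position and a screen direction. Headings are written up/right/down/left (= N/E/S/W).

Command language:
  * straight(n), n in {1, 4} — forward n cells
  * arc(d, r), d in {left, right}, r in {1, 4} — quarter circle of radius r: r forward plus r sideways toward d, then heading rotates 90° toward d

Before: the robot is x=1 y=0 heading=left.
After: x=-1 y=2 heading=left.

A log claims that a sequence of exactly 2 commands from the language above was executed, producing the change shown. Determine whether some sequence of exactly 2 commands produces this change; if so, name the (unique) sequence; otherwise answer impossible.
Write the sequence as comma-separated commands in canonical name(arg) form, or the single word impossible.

arc(right, 1), arc(left, 1)

key: still facing W at the end — net rotation zero over 2 steps
start: x=1 y=0 heading=left
step 1 (arc(right, 1)): x=0 y=1 heading=up
step 2 (arc(left, 1)): x=-1 y=2 heading=left
no rival 2-sequence matches.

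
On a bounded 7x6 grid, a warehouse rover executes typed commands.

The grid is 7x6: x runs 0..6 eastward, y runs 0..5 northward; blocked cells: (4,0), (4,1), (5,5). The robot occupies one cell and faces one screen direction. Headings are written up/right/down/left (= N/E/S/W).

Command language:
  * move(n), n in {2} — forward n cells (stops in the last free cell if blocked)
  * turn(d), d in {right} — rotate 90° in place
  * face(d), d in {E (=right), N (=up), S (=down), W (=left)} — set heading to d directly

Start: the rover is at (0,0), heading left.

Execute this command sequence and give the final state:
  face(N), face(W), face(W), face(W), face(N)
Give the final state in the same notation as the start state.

at (0,0), heading up

start: at (0,0), heading left
t=1 face(N) ⇒ at (0,0), heading up
t=2 face(W) ⇒ at (0,0), heading left
t=3 face(W) ⇒ at (0,0), heading left
t=4 face(W) ⇒ at (0,0), heading left
t=5 face(N) ⇒ at (0,0), heading up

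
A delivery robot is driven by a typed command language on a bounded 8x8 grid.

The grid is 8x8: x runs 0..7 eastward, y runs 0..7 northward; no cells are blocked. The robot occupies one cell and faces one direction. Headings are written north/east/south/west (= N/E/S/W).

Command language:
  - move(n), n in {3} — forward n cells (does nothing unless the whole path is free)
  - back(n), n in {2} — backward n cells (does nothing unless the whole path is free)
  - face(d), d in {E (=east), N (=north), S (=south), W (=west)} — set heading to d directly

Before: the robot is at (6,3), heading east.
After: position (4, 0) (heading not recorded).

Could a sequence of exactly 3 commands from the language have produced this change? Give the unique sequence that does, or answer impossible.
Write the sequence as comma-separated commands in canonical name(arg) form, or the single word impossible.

key: running move(3) before back(2) would end elsewhere — order is forced
from: at (6,3), heading east
step 1 (back(2)): at (4,3), heading east
step 2 (face(S)): at (4,3), heading south
step 3 (move(3)): at (4,0), heading south
uniquely the one of 216 3-step routes that fits.

back(2), face(S), move(3)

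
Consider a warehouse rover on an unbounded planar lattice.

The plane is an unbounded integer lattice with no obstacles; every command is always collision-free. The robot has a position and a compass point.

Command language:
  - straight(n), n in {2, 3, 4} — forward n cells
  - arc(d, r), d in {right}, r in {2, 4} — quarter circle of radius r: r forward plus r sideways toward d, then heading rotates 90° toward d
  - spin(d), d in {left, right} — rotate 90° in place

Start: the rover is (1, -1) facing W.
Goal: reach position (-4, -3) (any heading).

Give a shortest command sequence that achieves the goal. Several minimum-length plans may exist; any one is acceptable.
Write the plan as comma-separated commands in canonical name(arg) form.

t0: (1, -1) facing W
step 1 (spin(left)): (1, -1) facing S
step 2 (arc(right, 2)): (-1, -3) facing W
step 3 (straight(3)): (-4, -3) facing W
no 2-step plan works, so 3 is optimal.

spin(left), arc(right, 2), straight(3)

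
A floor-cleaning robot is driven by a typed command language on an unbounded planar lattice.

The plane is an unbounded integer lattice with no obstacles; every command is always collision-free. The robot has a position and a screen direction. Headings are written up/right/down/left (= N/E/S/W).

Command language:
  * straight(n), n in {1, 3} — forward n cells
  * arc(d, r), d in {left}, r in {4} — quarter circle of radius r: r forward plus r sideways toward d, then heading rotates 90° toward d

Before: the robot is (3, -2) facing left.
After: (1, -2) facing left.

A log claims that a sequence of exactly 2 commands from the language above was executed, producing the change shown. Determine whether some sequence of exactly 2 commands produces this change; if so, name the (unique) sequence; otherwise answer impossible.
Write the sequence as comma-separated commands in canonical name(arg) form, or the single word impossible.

key: still facing W at the end — nothing in the sequence rotates
t0: (3, -2) facing left
step 1 (straight(1)): (2, -2) facing left
step 2 (straight(1)): (1, -2) facing left
all 9 alternatives checked — unique.

straight(1), straight(1)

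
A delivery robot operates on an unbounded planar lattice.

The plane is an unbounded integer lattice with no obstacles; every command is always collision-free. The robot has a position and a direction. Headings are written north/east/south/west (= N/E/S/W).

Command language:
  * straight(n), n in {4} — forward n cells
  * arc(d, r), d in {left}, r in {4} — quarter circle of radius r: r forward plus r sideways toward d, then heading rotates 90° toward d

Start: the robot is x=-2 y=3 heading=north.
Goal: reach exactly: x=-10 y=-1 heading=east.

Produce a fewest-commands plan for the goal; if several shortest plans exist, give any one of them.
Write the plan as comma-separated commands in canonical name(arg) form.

initial: x=-2 y=3 heading=north
t=1 arc(left, 4) ⇒ x=-6 y=7 heading=west
t=2 straight(4) ⇒ x=-10 y=7 heading=west
t=3 arc(left, 4) ⇒ x=-14 y=3 heading=south
t=4 arc(left, 4) ⇒ x=-10 y=-1 heading=east
minimal: 4 command(s), checked below 4.

arc(left, 4), straight(4), arc(left, 4), arc(left, 4)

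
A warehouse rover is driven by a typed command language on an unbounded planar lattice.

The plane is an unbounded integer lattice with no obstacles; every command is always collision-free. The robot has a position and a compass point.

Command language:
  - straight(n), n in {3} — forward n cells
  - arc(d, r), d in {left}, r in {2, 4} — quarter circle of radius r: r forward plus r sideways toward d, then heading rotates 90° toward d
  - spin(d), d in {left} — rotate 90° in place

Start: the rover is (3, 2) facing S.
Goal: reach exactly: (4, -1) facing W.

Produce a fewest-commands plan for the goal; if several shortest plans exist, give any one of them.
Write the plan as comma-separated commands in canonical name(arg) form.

initial: (3, 2) facing S
1. straight(3) → (3, -1) facing S
2. arc(left, 4) → (7, -5) facing E
3. arc(left, 2) → (9, -3) facing N
4. arc(left, 2) → (7, -1) facing W
5. straight(3) → (4, -1) facing W
minimal: 5 command(s), checked below 5.

straight(3), arc(left, 4), arc(left, 2), arc(left, 2), straight(3)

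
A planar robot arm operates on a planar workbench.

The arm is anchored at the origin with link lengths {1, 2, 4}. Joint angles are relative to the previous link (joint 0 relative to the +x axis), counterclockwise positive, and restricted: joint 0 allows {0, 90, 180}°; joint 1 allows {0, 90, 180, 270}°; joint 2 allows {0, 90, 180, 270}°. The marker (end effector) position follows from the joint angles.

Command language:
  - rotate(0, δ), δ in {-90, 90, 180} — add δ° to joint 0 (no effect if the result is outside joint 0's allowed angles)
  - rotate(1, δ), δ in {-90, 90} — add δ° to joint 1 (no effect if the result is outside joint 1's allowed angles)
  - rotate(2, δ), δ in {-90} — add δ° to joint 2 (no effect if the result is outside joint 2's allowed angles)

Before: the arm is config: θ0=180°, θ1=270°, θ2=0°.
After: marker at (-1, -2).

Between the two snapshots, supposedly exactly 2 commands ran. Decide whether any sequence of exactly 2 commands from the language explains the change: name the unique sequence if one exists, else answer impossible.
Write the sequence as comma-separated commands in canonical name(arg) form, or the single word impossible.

rotate(2, -90), rotate(2, -90)

begin: config: θ0=180°, θ1=270°, θ2=0°
1. rotate(2, -90) → config: θ0=180°, θ1=270°, θ2=270°
2. rotate(2, -90) → config: θ0=180°, θ1=270°, θ2=180°
no rival 2-sequence matches.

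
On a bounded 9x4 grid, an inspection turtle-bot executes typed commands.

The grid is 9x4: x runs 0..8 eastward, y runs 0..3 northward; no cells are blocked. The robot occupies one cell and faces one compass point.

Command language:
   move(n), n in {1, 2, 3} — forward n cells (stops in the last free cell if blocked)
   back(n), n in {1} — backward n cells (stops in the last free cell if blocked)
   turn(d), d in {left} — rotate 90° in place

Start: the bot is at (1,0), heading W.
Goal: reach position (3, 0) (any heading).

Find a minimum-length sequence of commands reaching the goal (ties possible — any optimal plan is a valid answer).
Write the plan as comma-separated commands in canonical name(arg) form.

from: at (1,0), heading W
t=1 back(1) ⇒ at (2,0), heading W
t=2 back(1) ⇒ at (3,0), heading W
minimal: 2 command(s), checked below 2.

back(1), back(1)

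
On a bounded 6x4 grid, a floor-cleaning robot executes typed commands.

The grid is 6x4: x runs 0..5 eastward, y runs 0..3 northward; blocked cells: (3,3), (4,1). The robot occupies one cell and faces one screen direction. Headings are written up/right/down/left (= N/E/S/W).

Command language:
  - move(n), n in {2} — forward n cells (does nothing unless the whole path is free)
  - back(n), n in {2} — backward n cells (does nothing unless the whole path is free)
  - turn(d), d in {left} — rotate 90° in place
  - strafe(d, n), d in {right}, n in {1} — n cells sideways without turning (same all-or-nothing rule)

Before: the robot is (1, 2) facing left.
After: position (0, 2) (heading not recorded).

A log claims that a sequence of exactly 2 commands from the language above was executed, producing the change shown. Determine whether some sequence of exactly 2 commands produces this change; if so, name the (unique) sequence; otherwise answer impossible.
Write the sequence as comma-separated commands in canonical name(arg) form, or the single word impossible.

key: order matters: swapping turn(left) and strafe(right, 1) lands elsewhere
t0: (1, 2) facing left
step 1 (turn(left)): (1, 2) facing down
step 2 (strafe(right, 1)): (0, 2) facing down
no other 2-command option fits: unique.

turn(left), strafe(right, 1)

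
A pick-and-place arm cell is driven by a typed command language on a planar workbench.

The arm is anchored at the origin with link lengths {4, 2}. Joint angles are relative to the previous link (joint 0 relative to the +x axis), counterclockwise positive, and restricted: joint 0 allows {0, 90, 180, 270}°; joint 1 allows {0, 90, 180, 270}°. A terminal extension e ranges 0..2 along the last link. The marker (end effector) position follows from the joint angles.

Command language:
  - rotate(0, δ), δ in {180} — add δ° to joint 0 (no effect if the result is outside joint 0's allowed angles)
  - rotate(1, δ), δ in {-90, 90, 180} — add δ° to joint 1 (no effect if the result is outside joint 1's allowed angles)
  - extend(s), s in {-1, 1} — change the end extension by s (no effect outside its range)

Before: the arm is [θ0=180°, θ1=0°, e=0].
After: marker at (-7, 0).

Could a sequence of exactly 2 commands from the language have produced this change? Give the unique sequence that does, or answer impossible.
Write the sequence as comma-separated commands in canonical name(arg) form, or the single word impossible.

extend(-1), extend(1)

key: running extend(1) before extend(-1) would end elsewhere — order is forced
start: [θ0=180°, θ1=0°, e=0]
step 1 (extend(-1)): [θ0=180°, θ1=0°, e=0]
step 2 (extend(1)): [θ0=180°, θ1=0°, e=1]
no rival 2-sequence matches.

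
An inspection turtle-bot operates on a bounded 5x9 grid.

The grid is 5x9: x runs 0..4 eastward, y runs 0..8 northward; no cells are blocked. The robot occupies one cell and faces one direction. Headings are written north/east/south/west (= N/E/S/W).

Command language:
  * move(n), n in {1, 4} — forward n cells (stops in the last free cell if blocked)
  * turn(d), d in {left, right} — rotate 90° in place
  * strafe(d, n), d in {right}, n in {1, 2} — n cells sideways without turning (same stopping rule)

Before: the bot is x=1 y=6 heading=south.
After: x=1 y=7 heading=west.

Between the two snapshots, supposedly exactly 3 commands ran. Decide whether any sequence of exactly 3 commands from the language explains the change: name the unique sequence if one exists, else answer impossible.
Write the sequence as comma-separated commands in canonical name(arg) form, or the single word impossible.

move(1), turn(right), strafe(right, 2)

key: order matters: swapping move(1) and strafe(right, 2) lands elsewhere
begin: x=1 y=6 heading=south
1. move(1) → x=1 y=5 heading=south
2. turn(right) → x=1 y=5 heading=west
3. strafe(right, 2) → x=1 y=7 heading=west
no rival 3-sequence matches.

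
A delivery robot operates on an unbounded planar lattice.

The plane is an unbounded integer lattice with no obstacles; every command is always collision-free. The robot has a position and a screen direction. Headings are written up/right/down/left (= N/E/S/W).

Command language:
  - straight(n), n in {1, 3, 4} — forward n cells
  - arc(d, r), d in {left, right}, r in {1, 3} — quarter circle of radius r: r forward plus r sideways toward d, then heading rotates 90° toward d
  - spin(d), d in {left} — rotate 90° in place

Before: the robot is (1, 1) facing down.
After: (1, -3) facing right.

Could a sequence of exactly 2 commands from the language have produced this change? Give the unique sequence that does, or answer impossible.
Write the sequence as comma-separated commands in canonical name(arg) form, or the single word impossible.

straight(4), spin(left)

key: order matters: swapping straight(4) and spin(left) lands elsewhere
t0: (1, 1) facing down
t=1 straight(4) ⇒ (1, -3) facing down
t=2 spin(left) ⇒ (1, -3) facing right
uniquely the one of 64 2-step routes that fits.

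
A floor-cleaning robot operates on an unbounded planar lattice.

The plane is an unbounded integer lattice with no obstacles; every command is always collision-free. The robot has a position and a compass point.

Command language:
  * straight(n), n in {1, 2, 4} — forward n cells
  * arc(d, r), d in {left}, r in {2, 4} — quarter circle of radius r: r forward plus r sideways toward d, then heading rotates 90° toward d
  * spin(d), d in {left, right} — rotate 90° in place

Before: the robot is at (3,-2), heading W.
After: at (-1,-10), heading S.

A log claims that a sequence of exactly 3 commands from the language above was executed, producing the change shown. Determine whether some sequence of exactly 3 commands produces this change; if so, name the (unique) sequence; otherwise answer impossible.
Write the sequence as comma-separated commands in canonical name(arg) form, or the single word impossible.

key: running straight(2) before arc(left, 4) would end elsewhere — order is forced
initial: at (3,-2), heading W
1. arc(left, 4) → at (-1,-6), heading S
2. straight(2) → at (-1,-8), heading S
3. straight(2) → at (-1,-10), heading S
uniquely the one of 343 3-step routes that fits.

arc(left, 4), straight(2), straight(2)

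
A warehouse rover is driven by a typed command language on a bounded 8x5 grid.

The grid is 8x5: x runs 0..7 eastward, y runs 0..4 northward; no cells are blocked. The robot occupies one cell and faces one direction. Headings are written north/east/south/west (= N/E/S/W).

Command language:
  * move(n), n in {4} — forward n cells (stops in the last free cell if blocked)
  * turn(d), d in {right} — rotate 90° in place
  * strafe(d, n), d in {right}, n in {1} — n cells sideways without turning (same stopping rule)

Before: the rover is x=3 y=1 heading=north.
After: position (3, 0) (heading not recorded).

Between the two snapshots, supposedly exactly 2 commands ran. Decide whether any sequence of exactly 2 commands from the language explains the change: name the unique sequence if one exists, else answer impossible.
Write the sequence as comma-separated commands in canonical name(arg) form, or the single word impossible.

turn(right), strafe(right, 1)

key: order matters: swapping turn(right) and strafe(right, 1) lands elsewhere
begin: x=3 y=1 heading=north
t=1 turn(right) ⇒ x=3 y=1 heading=east
t=2 strafe(right, 1) ⇒ x=3 y=0 heading=east
all 9 alternatives checked — unique.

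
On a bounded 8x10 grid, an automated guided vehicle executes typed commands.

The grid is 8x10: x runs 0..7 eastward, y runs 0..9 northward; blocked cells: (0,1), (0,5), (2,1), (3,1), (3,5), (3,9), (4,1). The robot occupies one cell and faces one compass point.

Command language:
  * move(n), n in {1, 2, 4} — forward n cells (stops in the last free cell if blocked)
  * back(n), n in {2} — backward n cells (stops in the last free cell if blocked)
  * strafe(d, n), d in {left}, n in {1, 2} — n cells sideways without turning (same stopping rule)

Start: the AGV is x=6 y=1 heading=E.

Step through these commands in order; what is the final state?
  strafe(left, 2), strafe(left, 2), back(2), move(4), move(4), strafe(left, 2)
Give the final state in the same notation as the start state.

x=7 y=7 heading=E

from: x=6 y=1 heading=E
[1] after strafe(left, 2): x=6 y=3 heading=E
[2] after strafe(left, 2): x=6 y=5 heading=E
[3] after back(2): x=4 y=5 heading=E
[4] after move(4): x=7 y=5 heading=E
[5] after move(4): x=7 y=5 heading=E
[6] after strafe(left, 2): x=7 y=7 heading=E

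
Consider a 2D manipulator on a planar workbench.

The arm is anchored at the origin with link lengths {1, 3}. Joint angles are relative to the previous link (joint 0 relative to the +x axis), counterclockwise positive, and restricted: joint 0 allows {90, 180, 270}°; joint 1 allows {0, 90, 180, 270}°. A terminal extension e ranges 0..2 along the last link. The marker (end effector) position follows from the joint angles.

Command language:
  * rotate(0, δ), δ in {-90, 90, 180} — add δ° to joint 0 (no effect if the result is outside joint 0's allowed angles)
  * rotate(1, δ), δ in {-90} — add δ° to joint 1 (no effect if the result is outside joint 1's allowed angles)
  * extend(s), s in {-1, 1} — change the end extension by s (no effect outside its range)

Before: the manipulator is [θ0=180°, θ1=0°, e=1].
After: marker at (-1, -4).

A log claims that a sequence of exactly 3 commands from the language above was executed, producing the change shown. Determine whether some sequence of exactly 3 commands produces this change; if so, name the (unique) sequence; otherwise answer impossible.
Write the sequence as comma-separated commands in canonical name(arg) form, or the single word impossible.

rotate(1, -90), rotate(1, -90), rotate(1, -90)

from: [θ0=180°, θ1=0°, e=1]
step 1 (rotate(1, -90)): [θ0=180°, θ1=270°, e=1]
step 2 (rotate(1, -90)): [θ0=180°, θ1=180°, e=1]
step 3 (rotate(1, -90)): [θ0=180°, θ1=90°, e=1]
uniquely the one of 216 3-step routes that fits.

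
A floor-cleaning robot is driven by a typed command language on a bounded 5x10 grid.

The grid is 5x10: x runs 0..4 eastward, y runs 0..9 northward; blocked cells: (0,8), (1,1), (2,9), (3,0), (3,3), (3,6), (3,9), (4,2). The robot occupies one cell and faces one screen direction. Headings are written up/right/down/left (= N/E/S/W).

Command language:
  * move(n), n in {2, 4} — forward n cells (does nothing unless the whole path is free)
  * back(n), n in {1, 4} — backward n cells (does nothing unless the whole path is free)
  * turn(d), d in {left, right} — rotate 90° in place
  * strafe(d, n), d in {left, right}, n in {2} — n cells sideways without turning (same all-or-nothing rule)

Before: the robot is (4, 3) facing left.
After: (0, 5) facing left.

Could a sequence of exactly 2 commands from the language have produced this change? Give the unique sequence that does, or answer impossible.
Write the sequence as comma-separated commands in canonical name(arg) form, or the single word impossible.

key: still facing W at the end — nothing in the sequence rotates
begin: (4, 3) facing left
t=1 strafe(right, 2) ⇒ (4, 5) facing left
t=2 move(4) ⇒ (0, 5) facing left
no rival 2-sequence matches.

strafe(right, 2), move(4)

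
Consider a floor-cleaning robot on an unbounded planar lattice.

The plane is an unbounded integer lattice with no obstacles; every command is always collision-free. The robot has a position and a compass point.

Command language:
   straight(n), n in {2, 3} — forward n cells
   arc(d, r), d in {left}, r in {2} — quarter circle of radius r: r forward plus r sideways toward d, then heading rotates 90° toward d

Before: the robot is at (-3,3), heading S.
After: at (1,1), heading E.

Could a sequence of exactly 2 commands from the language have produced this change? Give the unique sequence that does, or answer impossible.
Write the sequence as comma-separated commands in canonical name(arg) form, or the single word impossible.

key: position moved to (1,1) AND the heading swung to E — translation plus rotation needed
from: at (-3,3), heading S
[1] after arc(left, 2): at (-1,1), heading E
[2] after straight(2): at (1,1), heading E
no other 2-command option fits: unique.

arc(left, 2), straight(2)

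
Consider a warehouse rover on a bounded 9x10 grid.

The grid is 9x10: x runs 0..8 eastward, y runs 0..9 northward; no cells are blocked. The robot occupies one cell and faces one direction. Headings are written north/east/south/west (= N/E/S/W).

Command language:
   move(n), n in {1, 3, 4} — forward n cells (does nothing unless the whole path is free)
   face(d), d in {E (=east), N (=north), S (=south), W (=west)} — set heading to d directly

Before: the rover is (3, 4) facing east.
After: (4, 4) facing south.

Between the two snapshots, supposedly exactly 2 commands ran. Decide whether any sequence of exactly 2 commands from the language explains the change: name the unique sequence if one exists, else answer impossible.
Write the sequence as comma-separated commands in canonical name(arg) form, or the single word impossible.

move(1), face(S)

key: position moved to (4,4) AND the heading swung to S — translation plus rotation needed
start: (3, 4) facing east
step 1 (move(1)): (4, 4) facing east
step 2 (face(S)): (4, 4) facing south
uniquely the one of 49 2-step routes that fits.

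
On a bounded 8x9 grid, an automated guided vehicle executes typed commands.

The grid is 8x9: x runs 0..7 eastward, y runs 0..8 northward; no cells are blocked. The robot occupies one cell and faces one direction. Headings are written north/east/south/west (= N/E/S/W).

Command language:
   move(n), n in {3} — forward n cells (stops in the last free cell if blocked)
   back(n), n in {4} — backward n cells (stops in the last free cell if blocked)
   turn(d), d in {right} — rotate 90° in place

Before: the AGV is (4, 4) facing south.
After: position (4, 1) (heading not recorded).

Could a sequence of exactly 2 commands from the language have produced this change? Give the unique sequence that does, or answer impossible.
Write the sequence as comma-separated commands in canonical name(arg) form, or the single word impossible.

move(3), turn(right)

key: order matters: swapping move(3) and turn(right) lands elsewhere
begin: (4, 4) facing south
1. move(3) → (4, 1) facing south
2. turn(right) → (4, 1) facing west
uniquely the one of 9 2-step routes that fits.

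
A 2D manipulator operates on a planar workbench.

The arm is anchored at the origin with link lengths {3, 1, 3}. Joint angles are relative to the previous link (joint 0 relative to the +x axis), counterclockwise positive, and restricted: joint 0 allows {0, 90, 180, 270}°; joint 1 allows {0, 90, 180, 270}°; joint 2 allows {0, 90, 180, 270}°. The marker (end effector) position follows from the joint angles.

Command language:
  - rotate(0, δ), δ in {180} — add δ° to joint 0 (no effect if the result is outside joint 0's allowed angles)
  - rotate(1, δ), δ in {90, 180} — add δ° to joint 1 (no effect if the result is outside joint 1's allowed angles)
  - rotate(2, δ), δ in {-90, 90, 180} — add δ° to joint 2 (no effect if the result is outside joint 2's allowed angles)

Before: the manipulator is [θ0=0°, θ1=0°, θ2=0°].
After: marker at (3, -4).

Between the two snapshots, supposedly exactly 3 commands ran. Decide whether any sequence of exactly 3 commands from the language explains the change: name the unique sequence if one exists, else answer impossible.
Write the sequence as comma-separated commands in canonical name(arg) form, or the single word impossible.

rotate(1, 90), rotate(1, 90), rotate(1, 90)

initial: [θ0=0°, θ1=0°, θ2=0°]
t=1 rotate(1, 90) ⇒ [θ0=0°, θ1=90°, θ2=0°]
t=2 rotate(1, 90) ⇒ [θ0=0°, θ1=180°, θ2=0°]
t=3 rotate(1, 90) ⇒ [θ0=0°, θ1=270°, θ2=0°]
no other 3-command option fits: unique.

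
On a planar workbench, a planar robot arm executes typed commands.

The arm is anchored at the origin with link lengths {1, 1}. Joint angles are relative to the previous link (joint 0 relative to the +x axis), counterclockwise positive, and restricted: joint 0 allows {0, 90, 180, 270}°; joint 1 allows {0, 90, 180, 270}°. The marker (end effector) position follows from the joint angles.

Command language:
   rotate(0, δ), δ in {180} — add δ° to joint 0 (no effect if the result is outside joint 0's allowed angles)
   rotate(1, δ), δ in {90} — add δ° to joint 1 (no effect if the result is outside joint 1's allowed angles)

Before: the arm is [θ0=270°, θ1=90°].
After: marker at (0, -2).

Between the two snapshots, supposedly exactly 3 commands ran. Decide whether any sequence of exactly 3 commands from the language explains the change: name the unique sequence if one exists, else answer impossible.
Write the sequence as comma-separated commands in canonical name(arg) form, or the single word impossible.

start: [θ0=270°, θ1=90°]
t=1 rotate(1, 90) ⇒ [θ0=270°, θ1=180°]
t=2 rotate(1, 90) ⇒ [θ0=270°, θ1=270°]
t=3 rotate(1, 90) ⇒ [θ0=270°, θ1=0°]
all 8 alternatives checked — unique.

rotate(1, 90), rotate(1, 90), rotate(1, 90)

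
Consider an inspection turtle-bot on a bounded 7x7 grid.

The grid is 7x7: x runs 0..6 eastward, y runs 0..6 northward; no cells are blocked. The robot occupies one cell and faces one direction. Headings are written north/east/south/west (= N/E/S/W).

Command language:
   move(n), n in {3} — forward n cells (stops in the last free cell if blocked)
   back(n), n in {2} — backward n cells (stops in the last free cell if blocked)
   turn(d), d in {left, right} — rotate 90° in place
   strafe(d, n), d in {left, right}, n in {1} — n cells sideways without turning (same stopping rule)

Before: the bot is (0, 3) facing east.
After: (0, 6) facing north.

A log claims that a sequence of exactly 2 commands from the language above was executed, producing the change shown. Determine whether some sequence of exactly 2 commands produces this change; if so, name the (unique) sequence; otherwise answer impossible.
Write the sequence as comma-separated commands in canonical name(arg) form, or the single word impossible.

turn(left), move(3)

key: cell and facing (now N) both changed — the 2 commands mix motion and turning
from: (0, 3) facing east
step 1 (turn(left)): (0, 3) facing north
step 2 (move(3)): (0, 6) facing north
no other 2-command option fits: unique.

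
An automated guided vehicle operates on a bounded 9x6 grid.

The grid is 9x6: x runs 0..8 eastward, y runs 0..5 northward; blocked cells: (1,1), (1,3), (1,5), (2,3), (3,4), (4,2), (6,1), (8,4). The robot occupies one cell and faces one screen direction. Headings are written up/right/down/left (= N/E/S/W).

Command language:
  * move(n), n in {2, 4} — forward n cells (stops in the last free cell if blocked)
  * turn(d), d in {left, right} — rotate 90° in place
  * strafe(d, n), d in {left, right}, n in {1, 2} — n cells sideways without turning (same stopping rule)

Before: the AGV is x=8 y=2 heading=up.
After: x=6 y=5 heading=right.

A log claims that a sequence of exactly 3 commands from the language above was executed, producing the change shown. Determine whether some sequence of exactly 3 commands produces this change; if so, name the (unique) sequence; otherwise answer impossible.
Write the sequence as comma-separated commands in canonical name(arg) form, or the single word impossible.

key: position moved to (6,5) AND the heading swung to E — translation plus rotation needed
begin: x=8 y=2 heading=up
1. strafe(left, 2) → x=6 y=2 heading=up
2. move(4) → x=6 y=5 heading=up
3. turn(right) → x=6 y=5 heading=right
all 512 alternatives checked — unique.

strafe(left, 2), move(4), turn(right)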